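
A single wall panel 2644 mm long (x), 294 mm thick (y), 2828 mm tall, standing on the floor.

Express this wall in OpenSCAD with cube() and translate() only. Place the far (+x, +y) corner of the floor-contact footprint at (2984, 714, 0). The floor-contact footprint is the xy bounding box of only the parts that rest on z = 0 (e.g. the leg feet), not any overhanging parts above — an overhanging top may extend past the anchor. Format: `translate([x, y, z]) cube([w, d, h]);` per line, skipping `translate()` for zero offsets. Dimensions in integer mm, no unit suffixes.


translate([340, 420, 0]) cube([2644, 294, 2828]);


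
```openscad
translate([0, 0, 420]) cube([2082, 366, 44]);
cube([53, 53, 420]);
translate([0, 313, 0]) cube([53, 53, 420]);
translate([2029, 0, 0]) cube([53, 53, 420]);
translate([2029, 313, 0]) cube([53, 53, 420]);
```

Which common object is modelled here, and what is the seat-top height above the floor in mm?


A bench. The seat-top height is 464 mm.

A long slab on four corner posts — a bench. The slab sits at z = 420 with thickness 44, so the top is 420 + 44 = 464 mm.


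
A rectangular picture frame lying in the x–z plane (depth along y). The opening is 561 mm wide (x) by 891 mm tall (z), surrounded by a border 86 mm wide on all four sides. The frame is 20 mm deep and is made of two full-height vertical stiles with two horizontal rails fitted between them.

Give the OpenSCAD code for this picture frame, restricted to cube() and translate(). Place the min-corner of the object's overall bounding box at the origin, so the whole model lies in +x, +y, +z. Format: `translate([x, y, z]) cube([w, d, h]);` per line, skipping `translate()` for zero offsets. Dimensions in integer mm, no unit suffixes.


cube([86, 20, 1063]);
translate([647, 0, 0]) cube([86, 20, 1063]);
translate([86, 0, 0]) cube([561, 20, 86]);
translate([86, 0, 977]) cube([561, 20, 86]);


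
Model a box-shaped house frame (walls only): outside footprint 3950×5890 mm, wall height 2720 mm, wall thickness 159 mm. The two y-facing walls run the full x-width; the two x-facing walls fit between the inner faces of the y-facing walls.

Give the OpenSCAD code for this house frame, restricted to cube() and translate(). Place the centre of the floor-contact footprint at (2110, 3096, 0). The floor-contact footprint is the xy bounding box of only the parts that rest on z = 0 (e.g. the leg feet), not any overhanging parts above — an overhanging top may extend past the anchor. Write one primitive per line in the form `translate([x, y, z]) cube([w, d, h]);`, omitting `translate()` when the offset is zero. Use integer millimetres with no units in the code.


translate([135, 151, 0]) cube([3950, 159, 2720]);
translate([135, 5882, 0]) cube([3950, 159, 2720]);
translate([135, 310, 0]) cube([159, 5572, 2720]);
translate([3926, 310, 0]) cube([159, 5572, 2720]);


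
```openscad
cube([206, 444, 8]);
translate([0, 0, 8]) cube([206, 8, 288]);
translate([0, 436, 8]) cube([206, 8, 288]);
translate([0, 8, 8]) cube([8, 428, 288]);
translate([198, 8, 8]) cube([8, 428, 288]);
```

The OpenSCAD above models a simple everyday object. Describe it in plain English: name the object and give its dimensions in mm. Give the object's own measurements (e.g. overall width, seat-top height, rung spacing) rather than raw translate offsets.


An open-topped rectangular box: outside dimensions 206×444×296 mm, with a uniform wall and base thickness of 8 mm. The base is a full 206×444 slab on the floor; four walls sit on top of the base. The front and back walls (the −y and +y sides) span the full width; the two side walls fit between them.


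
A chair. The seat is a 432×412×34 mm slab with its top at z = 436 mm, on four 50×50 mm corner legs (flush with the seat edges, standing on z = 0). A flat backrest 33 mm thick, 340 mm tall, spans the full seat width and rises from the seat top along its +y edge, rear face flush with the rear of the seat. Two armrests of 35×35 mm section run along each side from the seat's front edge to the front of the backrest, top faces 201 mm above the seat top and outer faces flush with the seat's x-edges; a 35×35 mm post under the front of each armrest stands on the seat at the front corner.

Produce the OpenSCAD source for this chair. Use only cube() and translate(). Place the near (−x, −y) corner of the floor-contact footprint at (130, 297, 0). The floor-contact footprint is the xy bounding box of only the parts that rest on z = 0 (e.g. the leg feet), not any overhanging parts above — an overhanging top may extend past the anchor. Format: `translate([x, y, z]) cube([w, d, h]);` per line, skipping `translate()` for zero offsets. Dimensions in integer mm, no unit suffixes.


// leg_h = 436 - 34 = 402
// arm post h = 201 - 35 = 166
translate([130, 297, 402]) cube([432, 412, 34]);
translate([130, 297, 0]) cube([50, 50, 402]);
translate([512, 297, 0]) cube([50, 50, 402]);
translate([130, 659, 0]) cube([50, 50, 402]);
translate([512, 659, 0]) cube([50, 50, 402]);
translate([130, 676, 436]) cube([432, 33, 340]);
translate([130, 297, 602]) cube([35, 379, 35]);
translate([527, 297, 602]) cube([35, 379, 35]);
translate([130, 297, 436]) cube([35, 35, 166]);
translate([527, 297, 436]) cube([35, 35, 166]);


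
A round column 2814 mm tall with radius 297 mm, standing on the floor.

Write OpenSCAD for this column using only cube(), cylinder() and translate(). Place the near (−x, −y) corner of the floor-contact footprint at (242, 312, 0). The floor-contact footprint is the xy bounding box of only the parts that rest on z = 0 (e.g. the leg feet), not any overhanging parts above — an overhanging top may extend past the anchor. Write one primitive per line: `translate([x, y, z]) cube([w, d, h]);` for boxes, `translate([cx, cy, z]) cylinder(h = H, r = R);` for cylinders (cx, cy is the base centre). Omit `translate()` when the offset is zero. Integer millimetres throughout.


translate([539, 609, 0]) cylinder(h = 2814, r = 297);


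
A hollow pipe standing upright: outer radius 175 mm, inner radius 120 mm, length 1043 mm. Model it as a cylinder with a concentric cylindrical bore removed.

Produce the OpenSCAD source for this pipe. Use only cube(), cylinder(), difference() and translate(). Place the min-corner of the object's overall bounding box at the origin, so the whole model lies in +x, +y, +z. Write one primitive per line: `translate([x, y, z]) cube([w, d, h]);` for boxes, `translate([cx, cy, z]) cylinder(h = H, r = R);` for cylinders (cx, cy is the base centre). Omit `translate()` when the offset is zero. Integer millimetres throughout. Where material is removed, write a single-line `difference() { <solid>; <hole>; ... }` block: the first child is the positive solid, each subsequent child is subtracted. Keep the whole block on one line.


difference() { translate([175, 175, 0]) cylinder(h = 1043, r = 175); translate([175, 175, 0]) cylinder(h = 1043, r = 120); }


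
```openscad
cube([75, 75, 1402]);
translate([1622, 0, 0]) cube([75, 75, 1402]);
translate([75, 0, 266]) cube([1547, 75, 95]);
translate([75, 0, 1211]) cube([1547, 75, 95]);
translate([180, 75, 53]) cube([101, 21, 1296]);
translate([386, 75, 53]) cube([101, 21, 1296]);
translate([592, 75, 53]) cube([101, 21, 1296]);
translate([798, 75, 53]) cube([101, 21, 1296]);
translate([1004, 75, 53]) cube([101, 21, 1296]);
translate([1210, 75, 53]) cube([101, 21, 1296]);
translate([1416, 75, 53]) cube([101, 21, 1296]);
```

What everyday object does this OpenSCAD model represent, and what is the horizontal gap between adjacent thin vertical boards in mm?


A fence section. The picket gap is 105 mm.

Two posts, two rails, 7 pickets — a fence section. Span 1547 mm holds 7 pickets of 101 mm with 8 equal gaps: ⌊(1547 − 7·101) / 8⌋ = 105 mm.


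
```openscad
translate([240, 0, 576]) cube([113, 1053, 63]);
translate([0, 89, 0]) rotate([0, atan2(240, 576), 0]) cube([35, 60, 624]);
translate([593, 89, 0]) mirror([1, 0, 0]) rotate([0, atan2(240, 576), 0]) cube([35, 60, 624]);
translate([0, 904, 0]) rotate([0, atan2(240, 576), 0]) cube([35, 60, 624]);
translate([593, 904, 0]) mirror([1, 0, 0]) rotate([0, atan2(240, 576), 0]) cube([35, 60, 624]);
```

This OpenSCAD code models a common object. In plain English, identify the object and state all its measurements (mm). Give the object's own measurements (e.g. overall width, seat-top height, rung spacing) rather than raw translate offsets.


A sawhorse. A 113×1053×63 mm beam (x, y, z) sits on two A-frame leg pairs. Each pair is two raked legs of 35×60 mm section (60 mm along y) splaying symmetrically in x. Each leg rises 576 mm vertically over 240 mm of horizontal reach and is 624 mm long along its own axis. Every leg's outer bottom edge rests on the floor and its outer top edge meets a bottom edge of the beam — the left legs (tilting toward +x) meet the beam's −x bottom edge, the right legs (their mirror images, tilting toward −x) meet its +x bottom edge — so the leg tops tuck under the beam, the beam's underside is 576 mm above the floor, and the feet are 593 mm apart outside-to-outside with the beam centred between them. The two leg pairs are set in 89 mm from either end of the beam.


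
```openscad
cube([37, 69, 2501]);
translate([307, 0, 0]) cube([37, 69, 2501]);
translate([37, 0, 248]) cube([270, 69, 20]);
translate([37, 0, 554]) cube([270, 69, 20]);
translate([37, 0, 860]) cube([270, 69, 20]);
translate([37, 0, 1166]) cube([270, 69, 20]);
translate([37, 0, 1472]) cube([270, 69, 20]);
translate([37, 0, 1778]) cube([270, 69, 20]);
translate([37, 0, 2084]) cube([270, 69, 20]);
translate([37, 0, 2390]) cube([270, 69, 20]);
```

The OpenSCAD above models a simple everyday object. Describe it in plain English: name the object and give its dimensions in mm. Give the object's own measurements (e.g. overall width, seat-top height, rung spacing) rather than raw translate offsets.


A straight ladder. Two 37×69 mm vertical rails, 2501 mm tall, stand 344 mm apart (outside-to-outside) with their front faces coplanar on the −y side. 8 rungs, each 69 mm deep and 20 mm tall, span between the inner faces of the rails, front faces flush with the rails. The lowest rung's underside is at z = 248 mm and rungs are spaced 306 mm apart (underside to underside).


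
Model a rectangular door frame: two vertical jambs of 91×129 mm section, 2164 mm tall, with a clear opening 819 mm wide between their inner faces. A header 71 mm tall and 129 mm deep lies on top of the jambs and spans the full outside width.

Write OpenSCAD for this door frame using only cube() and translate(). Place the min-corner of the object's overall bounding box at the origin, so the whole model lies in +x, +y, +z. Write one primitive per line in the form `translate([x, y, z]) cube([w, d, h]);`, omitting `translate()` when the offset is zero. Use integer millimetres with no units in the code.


cube([91, 129, 2164]);
translate([910, 0, 0]) cube([91, 129, 2164]);
translate([0, 0, 2164]) cube([1001, 129, 71]);


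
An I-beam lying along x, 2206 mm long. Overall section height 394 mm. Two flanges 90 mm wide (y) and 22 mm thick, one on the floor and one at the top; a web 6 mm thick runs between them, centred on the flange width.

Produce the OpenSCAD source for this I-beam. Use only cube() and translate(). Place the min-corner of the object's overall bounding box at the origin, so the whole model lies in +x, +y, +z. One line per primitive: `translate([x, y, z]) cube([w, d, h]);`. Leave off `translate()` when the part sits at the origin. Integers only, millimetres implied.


cube([2206, 90, 22]);
translate([0, 42, 22]) cube([2206, 6, 350]);
translate([0, 0, 372]) cube([2206, 90, 22]);


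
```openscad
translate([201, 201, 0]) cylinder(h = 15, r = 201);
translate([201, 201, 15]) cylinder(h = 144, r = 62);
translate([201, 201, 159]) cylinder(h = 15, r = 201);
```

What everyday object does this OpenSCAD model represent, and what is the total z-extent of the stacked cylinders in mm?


A spool. The overall height is 174 mm.

Three coaxial cylinders, large–small–large — a spool. Two 15 mm flanges and a 144 mm core give 15 + 144 + 15 = 174 mm.


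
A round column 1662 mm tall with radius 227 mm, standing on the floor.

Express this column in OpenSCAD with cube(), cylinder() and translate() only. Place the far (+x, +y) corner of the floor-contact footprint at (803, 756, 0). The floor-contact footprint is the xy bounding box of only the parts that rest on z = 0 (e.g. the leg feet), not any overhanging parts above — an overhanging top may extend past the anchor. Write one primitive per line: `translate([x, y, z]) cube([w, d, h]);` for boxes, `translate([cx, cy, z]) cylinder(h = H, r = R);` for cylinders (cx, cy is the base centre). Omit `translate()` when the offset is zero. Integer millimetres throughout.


translate([576, 529, 0]) cylinder(h = 1662, r = 227);


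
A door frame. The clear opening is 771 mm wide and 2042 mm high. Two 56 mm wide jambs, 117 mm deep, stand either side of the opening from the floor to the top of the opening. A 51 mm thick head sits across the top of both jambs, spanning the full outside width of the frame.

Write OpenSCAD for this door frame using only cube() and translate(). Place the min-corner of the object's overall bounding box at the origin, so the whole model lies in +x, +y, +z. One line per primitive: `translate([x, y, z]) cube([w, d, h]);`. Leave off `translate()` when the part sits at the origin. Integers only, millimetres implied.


cube([56, 117, 2042]);
translate([827, 0, 0]) cube([56, 117, 2042]);
translate([0, 0, 2042]) cube([883, 117, 51]);


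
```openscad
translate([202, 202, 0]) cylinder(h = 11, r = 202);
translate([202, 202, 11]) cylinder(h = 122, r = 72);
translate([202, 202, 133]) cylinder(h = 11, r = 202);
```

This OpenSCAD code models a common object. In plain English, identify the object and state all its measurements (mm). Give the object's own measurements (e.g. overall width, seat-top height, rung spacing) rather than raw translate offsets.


A spool: two coaxial disc flanges of radius 202 mm and thickness 11 mm, joined by a core cylinder of radius 72 mm and height 122 mm. The lower flange rests on z = 0 and the three cylinders share a vertical axis.


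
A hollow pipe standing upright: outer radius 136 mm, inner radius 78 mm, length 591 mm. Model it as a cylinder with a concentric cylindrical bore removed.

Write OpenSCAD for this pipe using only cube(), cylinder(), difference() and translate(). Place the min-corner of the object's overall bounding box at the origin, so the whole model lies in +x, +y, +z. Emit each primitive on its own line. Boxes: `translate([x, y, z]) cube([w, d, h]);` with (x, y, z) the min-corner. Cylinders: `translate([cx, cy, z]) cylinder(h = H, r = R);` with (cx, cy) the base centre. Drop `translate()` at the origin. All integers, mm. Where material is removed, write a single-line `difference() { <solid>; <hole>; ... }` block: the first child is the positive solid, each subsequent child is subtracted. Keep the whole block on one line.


difference() { translate([136, 136, 0]) cylinder(h = 591, r = 136); translate([136, 136, 0]) cylinder(h = 591, r = 78); }


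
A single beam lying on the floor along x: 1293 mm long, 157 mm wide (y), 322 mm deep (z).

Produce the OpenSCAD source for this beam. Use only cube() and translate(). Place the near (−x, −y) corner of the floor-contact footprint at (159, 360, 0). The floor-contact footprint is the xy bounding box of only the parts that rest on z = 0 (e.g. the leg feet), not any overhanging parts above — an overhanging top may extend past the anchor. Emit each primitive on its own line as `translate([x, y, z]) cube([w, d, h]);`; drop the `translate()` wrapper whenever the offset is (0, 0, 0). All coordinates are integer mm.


translate([159, 360, 0]) cube([1293, 157, 322]);


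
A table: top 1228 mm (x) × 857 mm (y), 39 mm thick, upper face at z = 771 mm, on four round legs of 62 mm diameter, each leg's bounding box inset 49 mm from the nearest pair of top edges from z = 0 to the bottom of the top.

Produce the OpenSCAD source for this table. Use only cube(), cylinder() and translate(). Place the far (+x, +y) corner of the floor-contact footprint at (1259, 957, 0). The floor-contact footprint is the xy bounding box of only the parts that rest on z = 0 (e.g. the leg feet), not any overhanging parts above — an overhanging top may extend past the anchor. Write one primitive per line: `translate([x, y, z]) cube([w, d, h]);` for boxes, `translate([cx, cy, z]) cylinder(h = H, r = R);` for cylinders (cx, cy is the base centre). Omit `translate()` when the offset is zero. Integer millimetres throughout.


// leg_h = 771 - 39 = 732
translate([80, 149, 732]) cube([1228, 857, 39]);
translate([160, 229, 0]) cylinder(h = 732, r = 31);
translate([1228, 229, 0]) cylinder(h = 732, r = 31);
translate([160, 926, 0]) cylinder(h = 732, r = 31);
translate([1228, 926, 0]) cylinder(h = 732, r = 31);


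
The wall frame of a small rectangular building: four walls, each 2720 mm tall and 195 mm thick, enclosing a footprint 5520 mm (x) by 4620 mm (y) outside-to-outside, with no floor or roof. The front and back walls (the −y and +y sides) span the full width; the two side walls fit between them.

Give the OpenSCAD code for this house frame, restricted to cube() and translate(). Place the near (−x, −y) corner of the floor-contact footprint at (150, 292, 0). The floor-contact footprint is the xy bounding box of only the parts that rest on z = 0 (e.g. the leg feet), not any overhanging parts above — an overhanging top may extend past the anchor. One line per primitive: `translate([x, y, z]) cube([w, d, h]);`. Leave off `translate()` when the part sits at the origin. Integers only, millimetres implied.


translate([150, 292, 0]) cube([5520, 195, 2720]);
translate([150, 4717, 0]) cube([5520, 195, 2720]);
translate([150, 487, 0]) cube([195, 4230, 2720]);
translate([5475, 487, 0]) cube([195, 4230, 2720]);


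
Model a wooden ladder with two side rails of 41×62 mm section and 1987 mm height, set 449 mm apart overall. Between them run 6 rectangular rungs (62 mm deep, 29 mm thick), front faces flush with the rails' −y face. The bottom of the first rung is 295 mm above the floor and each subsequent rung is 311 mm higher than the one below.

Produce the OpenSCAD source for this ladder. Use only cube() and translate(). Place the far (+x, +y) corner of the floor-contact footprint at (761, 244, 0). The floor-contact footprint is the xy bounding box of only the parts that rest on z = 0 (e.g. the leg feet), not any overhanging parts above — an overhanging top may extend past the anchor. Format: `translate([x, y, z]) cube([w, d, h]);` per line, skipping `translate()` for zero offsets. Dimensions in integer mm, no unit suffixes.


translate([312, 182, 0]) cube([41, 62, 1987]);
translate([720, 182, 0]) cube([41, 62, 1987]);
translate([353, 182, 295]) cube([367, 62, 29]);
translate([353, 182, 606]) cube([367, 62, 29]);
translate([353, 182, 917]) cube([367, 62, 29]);
translate([353, 182, 1228]) cube([367, 62, 29]);
translate([353, 182, 1539]) cube([367, 62, 29]);
translate([353, 182, 1850]) cube([367, 62, 29]);


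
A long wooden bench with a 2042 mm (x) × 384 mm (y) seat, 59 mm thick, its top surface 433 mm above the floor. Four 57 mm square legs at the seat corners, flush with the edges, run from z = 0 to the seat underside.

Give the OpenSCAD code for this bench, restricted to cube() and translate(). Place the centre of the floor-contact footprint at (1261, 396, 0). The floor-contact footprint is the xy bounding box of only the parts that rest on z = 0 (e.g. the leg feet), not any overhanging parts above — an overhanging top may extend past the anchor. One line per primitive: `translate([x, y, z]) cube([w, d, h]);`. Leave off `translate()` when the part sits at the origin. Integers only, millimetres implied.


translate([240, 204, 374]) cube([2042, 384, 59]);
translate([240, 204, 0]) cube([57, 57, 374]);
translate([240, 531, 0]) cube([57, 57, 374]);
translate([2225, 204, 0]) cube([57, 57, 374]);
translate([2225, 531, 0]) cube([57, 57, 374]);


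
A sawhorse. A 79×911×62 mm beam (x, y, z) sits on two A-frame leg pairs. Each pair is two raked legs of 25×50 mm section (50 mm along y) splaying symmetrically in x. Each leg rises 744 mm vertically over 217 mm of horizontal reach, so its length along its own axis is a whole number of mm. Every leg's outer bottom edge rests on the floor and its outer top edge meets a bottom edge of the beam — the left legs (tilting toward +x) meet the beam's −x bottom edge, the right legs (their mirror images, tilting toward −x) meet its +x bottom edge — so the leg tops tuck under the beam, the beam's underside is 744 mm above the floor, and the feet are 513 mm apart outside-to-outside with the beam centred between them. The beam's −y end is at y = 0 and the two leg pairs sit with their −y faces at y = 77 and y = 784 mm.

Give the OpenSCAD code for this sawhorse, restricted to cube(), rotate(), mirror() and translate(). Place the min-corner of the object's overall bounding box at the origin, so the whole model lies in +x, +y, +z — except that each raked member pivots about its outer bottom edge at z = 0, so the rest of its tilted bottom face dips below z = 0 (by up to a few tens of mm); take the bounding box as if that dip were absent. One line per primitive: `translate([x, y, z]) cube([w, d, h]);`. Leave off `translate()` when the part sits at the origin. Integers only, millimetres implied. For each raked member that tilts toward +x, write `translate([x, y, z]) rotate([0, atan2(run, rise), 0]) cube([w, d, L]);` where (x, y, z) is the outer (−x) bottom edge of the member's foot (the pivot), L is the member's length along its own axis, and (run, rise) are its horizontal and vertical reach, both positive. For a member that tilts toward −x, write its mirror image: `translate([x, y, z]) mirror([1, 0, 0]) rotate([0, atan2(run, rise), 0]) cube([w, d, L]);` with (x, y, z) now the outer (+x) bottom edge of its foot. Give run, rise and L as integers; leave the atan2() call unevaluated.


// leg length = √(217² + 744²) = 775
// right-leg outer foot x = 2·217 + 79 = 513
// beam min-corner = (217, 0, 744)
translate([217, 0, 744]) cube([79, 911, 62]);
translate([0, 77, 0]) rotate([0, atan2(217, 744), 0]) cube([25, 50, 775]);
translate([513, 77, 0]) mirror([1, 0, 0]) rotate([0, atan2(217, 744), 0]) cube([25, 50, 775]);
translate([0, 784, 0]) rotate([0, atan2(217, 744), 0]) cube([25, 50, 775]);
translate([513, 784, 0]) mirror([1, 0, 0]) rotate([0, atan2(217, 744), 0]) cube([25, 50, 775]);


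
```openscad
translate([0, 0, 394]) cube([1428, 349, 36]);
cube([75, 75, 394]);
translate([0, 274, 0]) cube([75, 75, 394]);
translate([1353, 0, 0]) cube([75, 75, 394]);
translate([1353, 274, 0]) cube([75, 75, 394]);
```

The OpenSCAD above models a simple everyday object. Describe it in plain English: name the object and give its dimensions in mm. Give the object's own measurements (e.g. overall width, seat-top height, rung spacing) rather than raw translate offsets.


A bench: a 1428×349 mm seat slab, 36 mm thick, top at z = 430 mm, on four 75×75 mm square legs flush with the seat corners and standing on z = 0.


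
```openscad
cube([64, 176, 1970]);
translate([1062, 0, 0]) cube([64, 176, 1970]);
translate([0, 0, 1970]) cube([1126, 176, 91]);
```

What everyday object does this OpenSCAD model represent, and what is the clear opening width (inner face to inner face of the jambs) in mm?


A door frame. The clear opening width is 998 mm.

Two 1970 mm tall posts with a header on top — a door frame. The left jamb is 64 mm wide at x = 0; the right jamb starts at x = 1062. The clear opening is 1062 − 64 = 998 mm.


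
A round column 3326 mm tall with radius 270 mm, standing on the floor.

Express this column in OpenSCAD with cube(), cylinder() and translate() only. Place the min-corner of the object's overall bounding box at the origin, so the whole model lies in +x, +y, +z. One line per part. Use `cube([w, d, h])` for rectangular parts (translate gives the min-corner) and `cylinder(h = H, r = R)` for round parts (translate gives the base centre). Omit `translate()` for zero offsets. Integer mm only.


translate([270, 270, 0]) cylinder(h = 3326, r = 270);


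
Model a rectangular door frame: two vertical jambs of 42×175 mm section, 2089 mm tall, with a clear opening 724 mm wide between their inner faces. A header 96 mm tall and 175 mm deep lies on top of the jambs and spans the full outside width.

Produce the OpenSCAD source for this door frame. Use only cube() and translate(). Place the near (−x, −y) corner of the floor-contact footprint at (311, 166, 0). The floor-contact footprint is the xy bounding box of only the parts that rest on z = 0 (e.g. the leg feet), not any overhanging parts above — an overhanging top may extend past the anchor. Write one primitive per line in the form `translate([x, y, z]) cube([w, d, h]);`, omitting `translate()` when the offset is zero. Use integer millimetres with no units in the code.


translate([311, 166, 0]) cube([42, 175, 2089]);
translate([1077, 166, 0]) cube([42, 175, 2089]);
translate([311, 166, 2089]) cube([808, 175, 96]);


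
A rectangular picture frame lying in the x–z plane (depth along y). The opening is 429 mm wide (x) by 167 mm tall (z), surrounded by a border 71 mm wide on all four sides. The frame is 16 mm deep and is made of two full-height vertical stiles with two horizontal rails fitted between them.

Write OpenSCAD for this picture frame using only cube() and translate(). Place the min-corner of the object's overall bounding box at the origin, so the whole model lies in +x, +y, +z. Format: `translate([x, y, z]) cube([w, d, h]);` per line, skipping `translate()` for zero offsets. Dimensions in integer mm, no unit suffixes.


cube([71, 16, 309]);
translate([500, 0, 0]) cube([71, 16, 309]);
translate([71, 0, 0]) cube([429, 16, 71]);
translate([71, 0, 238]) cube([429, 16, 71]);


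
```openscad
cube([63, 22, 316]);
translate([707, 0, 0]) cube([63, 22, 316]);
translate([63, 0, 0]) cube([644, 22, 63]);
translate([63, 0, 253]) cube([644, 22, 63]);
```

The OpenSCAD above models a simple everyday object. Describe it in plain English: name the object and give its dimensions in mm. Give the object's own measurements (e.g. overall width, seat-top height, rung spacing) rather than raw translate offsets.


A rectangular picture frame lying in the x–z plane (depth along y). The opening is 644 mm wide (x) by 190 mm tall (z), surrounded by a border 63 mm wide on all four sides. The frame is 22 mm deep and is made of two full-height vertical stiles with two horizontal rails fitted between them.


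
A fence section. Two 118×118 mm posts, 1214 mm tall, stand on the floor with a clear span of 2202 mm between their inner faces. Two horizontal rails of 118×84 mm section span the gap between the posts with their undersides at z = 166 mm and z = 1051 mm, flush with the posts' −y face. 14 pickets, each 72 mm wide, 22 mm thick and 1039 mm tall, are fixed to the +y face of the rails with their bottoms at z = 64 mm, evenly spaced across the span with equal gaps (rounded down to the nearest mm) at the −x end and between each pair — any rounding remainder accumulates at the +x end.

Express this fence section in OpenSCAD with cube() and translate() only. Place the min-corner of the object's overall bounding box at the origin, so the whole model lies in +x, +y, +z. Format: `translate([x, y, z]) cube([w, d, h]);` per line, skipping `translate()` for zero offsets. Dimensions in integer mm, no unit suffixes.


cube([118, 118, 1214]);
translate([2320, 0, 0]) cube([118, 118, 1214]);
translate([118, 0, 166]) cube([2202, 118, 84]);
translate([118, 0, 1051]) cube([2202, 118, 84]);
translate([197, 118, 64]) cube([72, 22, 1039]);
translate([348, 118, 64]) cube([72, 22, 1039]);
translate([499, 118, 64]) cube([72, 22, 1039]);
translate([650, 118, 64]) cube([72, 22, 1039]);
translate([801, 118, 64]) cube([72, 22, 1039]);
translate([952, 118, 64]) cube([72, 22, 1039]);
translate([1103, 118, 64]) cube([72, 22, 1039]);
translate([1254, 118, 64]) cube([72, 22, 1039]);
translate([1405, 118, 64]) cube([72, 22, 1039]);
translate([1556, 118, 64]) cube([72, 22, 1039]);
translate([1707, 118, 64]) cube([72, 22, 1039]);
translate([1858, 118, 64]) cube([72, 22, 1039]);
translate([2009, 118, 64]) cube([72, 22, 1039]);
translate([2160, 118, 64]) cube([72, 22, 1039]);


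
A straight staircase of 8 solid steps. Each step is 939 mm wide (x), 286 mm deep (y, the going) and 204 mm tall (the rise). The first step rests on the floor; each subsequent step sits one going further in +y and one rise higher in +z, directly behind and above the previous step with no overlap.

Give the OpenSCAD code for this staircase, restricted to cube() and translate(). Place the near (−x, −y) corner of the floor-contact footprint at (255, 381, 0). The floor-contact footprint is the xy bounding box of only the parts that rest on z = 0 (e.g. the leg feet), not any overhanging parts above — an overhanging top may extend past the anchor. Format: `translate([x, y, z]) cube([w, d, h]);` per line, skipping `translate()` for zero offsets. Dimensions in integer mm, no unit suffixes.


translate([255, 381, 0]) cube([939, 286, 204]);
translate([255, 667, 204]) cube([939, 286, 204]);
translate([255, 953, 408]) cube([939, 286, 204]);
translate([255, 1239, 612]) cube([939, 286, 204]);
translate([255, 1525, 816]) cube([939, 286, 204]);
translate([255, 1811, 1020]) cube([939, 286, 204]);
translate([255, 2097, 1224]) cube([939, 286, 204]);
translate([255, 2383, 1428]) cube([939, 286, 204]);


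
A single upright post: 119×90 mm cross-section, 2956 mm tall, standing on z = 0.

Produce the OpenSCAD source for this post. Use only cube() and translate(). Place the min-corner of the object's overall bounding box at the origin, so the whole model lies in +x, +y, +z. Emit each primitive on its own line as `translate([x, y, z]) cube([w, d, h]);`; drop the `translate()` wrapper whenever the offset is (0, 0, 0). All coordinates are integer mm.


cube([119, 90, 2956]);


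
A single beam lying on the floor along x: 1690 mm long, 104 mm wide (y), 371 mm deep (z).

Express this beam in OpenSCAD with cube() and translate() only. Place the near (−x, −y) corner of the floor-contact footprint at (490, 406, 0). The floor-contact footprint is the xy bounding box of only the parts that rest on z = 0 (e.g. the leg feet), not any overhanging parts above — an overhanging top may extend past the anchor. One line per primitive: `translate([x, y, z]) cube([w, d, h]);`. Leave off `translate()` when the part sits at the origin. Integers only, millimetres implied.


translate([490, 406, 0]) cube([1690, 104, 371]);


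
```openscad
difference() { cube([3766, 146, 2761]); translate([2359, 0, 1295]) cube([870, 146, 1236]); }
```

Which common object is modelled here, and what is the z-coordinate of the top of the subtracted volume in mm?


A wall with a window opening. The window head height is 2531 mm.

A wall with a rectangular opening subtracted — a window. Sill at z = 1295, opening 1236 mm tall, so the head is at 1295 + 1236 = 2531 mm.


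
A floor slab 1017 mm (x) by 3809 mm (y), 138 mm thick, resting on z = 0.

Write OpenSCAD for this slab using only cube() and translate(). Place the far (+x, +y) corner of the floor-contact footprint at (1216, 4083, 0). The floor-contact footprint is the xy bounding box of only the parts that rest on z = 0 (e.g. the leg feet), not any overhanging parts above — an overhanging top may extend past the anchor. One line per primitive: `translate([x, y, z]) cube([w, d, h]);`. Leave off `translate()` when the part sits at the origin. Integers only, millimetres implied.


translate([199, 274, 0]) cube([1017, 3809, 138]);


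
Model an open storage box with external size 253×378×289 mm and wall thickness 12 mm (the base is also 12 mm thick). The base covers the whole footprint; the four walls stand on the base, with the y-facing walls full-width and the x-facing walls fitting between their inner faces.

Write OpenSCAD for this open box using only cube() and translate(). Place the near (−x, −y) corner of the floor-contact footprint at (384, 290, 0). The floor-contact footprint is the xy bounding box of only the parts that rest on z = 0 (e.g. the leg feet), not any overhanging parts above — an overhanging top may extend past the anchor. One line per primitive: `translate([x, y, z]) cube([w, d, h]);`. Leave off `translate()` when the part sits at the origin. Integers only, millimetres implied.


translate([384, 290, 0]) cube([253, 378, 12]);
translate([384, 290, 12]) cube([253, 12, 277]);
translate([384, 656, 12]) cube([253, 12, 277]);
translate([384, 302, 12]) cube([12, 354, 277]);
translate([625, 302, 12]) cube([12, 354, 277]);


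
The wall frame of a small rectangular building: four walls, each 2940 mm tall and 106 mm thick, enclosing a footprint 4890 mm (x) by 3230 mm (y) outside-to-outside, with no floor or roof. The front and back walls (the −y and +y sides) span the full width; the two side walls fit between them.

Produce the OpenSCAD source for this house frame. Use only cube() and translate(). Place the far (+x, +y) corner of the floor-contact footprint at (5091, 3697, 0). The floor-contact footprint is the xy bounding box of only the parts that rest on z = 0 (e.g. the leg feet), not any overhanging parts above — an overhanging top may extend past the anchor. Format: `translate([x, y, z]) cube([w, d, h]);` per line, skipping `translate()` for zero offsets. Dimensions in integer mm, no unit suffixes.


translate([201, 467, 0]) cube([4890, 106, 2940]);
translate([201, 3591, 0]) cube([4890, 106, 2940]);
translate([201, 573, 0]) cube([106, 3018, 2940]);
translate([4985, 573, 0]) cube([106, 3018, 2940]);


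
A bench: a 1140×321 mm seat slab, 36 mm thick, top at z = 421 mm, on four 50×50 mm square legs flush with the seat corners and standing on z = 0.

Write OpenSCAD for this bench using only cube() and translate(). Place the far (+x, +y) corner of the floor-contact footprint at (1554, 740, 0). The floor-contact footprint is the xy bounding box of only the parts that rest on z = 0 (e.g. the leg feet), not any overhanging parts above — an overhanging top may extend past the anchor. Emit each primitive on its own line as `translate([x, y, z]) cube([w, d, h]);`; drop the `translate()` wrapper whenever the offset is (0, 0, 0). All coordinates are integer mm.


translate([414, 419, 385]) cube([1140, 321, 36]);
translate([414, 419, 0]) cube([50, 50, 385]);
translate([414, 690, 0]) cube([50, 50, 385]);
translate([1504, 419, 0]) cube([50, 50, 385]);
translate([1504, 690, 0]) cube([50, 50, 385]);


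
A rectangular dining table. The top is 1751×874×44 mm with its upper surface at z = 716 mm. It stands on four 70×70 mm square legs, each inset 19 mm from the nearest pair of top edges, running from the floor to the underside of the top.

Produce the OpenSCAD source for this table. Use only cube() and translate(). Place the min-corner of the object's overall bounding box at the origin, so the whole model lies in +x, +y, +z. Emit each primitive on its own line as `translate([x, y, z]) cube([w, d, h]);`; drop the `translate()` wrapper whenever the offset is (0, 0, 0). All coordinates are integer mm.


translate([0, 0, 672]) cube([1751, 874, 44]);
translate([19, 19, 0]) cube([70, 70, 672]);
translate([1662, 19, 0]) cube([70, 70, 672]);
translate([19, 785, 0]) cube([70, 70, 672]);
translate([1662, 785, 0]) cube([70, 70, 672]);


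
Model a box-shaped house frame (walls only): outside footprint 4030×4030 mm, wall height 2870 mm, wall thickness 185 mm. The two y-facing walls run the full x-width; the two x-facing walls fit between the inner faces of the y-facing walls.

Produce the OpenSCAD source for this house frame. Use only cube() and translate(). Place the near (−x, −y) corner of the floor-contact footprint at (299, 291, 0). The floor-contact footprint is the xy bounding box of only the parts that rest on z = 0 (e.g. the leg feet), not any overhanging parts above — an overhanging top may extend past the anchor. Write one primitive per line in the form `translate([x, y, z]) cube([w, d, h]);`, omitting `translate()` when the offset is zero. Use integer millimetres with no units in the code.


translate([299, 291, 0]) cube([4030, 185, 2870]);
translate([299, 4136, 0]) cube([4030, 185, 2870]);
translate([299, 476, 0]) cube([185, 3660, 2870]);
translate([4144, 476, 0]) cube([185, 3660, 2870]);


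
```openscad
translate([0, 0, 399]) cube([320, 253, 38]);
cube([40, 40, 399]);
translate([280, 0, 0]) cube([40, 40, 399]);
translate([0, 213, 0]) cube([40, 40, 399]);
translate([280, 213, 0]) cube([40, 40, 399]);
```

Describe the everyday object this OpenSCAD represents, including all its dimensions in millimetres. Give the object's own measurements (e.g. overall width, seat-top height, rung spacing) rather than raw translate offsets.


A simple wooden stool: a rectangular seat 320 mm (x) by 253 mm (y), 38 mm thick, top face at z = 437 mm, on four square legs, each 40×40 mm in cross-section. The legs rest on z = 0, each flush with a corner of the seat.


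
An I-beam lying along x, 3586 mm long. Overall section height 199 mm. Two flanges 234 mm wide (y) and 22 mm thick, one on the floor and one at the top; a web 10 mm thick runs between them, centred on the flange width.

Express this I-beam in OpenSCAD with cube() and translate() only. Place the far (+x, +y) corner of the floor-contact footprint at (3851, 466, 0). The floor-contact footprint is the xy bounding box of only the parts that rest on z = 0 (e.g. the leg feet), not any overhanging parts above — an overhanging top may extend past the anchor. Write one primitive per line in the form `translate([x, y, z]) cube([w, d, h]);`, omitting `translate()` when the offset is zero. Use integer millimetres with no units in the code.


translate([265, 232, 0]) cube([3586, 234, 22]);
translate([265, 344, 22]) cube([3586, 10, 155]);
translate([265, 232, 177]) cube([3586, 234, 22]);


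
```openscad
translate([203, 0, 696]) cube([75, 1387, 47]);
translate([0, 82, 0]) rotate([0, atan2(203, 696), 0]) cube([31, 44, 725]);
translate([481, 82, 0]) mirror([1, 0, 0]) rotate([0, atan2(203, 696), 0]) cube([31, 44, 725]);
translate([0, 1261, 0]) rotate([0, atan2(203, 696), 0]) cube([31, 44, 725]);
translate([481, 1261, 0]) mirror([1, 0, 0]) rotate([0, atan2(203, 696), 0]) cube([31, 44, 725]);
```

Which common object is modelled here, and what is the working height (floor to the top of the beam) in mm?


A sawhorse. The overall height is 743 mm.

A beam across two mirrored pairs of raked legs — a sawhorse. The beam's underside is at z = 696 (matching the legs' vertical rise in atan2(203, 696)) and the beam is 47 mm tall, so its top is at 696 + 47 = 743 mm. The raked legs top out at the beam's underside, so that is the highest point.


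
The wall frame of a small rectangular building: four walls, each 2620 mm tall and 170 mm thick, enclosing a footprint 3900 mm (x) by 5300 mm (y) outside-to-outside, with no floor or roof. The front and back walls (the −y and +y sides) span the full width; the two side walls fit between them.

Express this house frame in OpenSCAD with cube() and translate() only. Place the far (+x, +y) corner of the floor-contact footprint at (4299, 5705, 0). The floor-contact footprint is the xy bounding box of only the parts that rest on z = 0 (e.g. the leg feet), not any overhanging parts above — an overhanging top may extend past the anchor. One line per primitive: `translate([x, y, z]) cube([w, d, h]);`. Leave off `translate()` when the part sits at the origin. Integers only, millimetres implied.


translate([399, 405, 0]) cube([3900, 170, 2620]);
translate([399, 5535, 0]) cube([3900, 170, 2620]);
translate([399, 575, 0]) cube([170, 4960, 2620]);
translate([4129, 575, 0]) cube([170, 4960, 2620]);


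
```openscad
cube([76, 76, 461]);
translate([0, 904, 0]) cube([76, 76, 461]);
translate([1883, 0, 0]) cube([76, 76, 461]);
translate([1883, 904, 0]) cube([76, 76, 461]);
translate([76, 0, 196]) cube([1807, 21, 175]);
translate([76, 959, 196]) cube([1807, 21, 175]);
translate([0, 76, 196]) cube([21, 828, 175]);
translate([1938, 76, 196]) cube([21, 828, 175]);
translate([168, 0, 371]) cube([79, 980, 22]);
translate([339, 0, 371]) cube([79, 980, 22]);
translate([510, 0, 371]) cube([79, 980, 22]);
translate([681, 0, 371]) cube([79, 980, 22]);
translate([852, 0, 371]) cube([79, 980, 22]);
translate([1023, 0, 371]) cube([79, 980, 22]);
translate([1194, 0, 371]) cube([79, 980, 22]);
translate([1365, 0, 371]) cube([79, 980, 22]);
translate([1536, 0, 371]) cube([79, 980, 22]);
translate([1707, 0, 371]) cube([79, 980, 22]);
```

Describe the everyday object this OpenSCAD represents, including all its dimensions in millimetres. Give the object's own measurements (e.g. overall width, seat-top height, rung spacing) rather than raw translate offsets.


A bed frame 1959 mm long (x) by 980 mm wide (y). Four 76×76 mm corner posts, 461 mm tall, at the corners of the footprint. Four rails of 21 mm thickness and 175 mm height run between adjacent posts with their undersides at z = 196 mm, their outer faces flush with the outside of the frame (the two x-running rails run between the posts' inner faces; the two y-running rails run between the posts' inner faces). 10 slats, each 79 mm wide (x) and 22 mm thick, lie across the top of the two x-running rails, running the full 980 mm width of the frame in y; along x they sit between the end posts with a 92 mm gap after the −x posts and between neighbouring slats, leaving 97 mm before the +x posts.
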